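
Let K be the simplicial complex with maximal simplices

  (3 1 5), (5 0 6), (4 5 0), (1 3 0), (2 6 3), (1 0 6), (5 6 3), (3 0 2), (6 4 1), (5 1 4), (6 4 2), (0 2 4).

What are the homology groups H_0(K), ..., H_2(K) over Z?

Fix the vertex order 0 < 1 < 2 < 3 < 4 < 5 < 6 and write every simplex with vertices in increasing order. Then dim K = 2 and the simplices of K are:

  0-simplices (7): [0], [1], [2], [3], [4], [5], [6]
  1-simplices (18): [0,1], [0,2], [0,3], [0,4], [0,5], [0,6], [1,3], [1,4], [1,5], [1,6], [2,3], [2,4], [2,6], [3,5], [3,6], [4,5], [4,6], [5,6]
  2-simplices (12): [0,1,3], [0,1,6], [0,2,3], [0,2,4], [0,4,5], [0,5,6], [1,3,5], [1,4,5], [1,4,6], [2,3,6], [2,4,6], [3,5,6]

giving chain groups C_0 ≅ Z^7, C_1 ≅ Z^18, C_2 ≅ Z^12.

Boundary ∂_1: C_1 → C_0 sends each edge [p,q] (with p < q) to q − p. For instance
  ∂[0,6] = [6] − [0].
The 7×18 boundary matrix has rank 6 and Smith normal form diag(1,1,1,1,1,1).

∂_2: C_2 → C_1 sends each 2-simplex [p,q,r] to [q,r] − [p,r] + [p,q]. For instance
  ∂[2,4,6] = [4,6] − [2,6] + [2,4],
  ∂[0,4,5] = [4,5] − [0,5] + [0,4].
The resulting 18×12 matrix has rank 12, and its Smith normal form has invariant factors (1,1,1,1,1,1,1,1,1,1,1,2).

Reading off H_k = ker ∂_k / im ∂_{k+1}:

  H_0: rank C_0 − rank ∂_1 = 7 − 6 = 1, and the invariant factors of ∂_1 are all 1, so H_0 = Z.
  H_1: rank ker ∂_1 − rank ∂_2 = (18 − 6) − 12 = 0, and ∂_2 has invariant factor 2 > 1, so H_1 = Z/2Z.
  H_2: rank ker ∂_2 − rank ∂_3 = (12 − 12) − 0 = 0, and there is no ∂_3, so H_2 = 0.

H_0 ≅ Z,  H_1 ≅ Z/2Z,  H_2 = 0.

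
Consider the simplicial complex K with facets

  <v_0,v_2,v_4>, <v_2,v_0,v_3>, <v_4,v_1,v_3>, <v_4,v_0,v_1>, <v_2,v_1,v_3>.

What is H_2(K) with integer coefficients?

H_2 = 0.

K has 5 vertices, 10 edges, 5 triangles.
rank ∂_2 = 5, rank ∂_3 = 0 ⇒ b_2 = 5 − 5 − 0 = 0. So H_2 ≅ 0.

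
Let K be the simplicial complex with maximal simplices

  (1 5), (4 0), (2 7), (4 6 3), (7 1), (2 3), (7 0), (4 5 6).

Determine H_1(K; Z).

Fix the vertex order 0 < 1 < 2 < 3 < 4 < 5 < 6 < 7 and write every simplex with vertices in increasing order. Then dim K = 2 and the simplices of K are:

  0-simplices (8): [0], [1], [2], [3], [4], [5], [6], [7]
  1-simplices (11): [0,4], [0,7], [1,5], [1,7], [2,3], [2,7], [3,4], [3,6], [4,5], [4,6], [5,6]
  2-simplices (2): [3,4,6], [4,5,6]

Hence C_0 ≅ Z^8, C_1 ≅ Z^11, C_2 ≅ Z^2.

Boundary ∂_1: C_1 → C_0 maps an edge to its endpoints' difference, ∂[p,q] = q − p.
The 8×11 boundary matrix has rank 7 and Smith normal form diag(1,1,1,1,1,1,1).

The boundary map ∂_2: C_2 → C_1 acts by ∂[p,q,r] = [q,r] − [p,r] + [p,q]. For instance
  ∂[4,5,6] = [5,6] − [4,6] + [4,5],
  ∂[3,4,6] = [4,6] − [3,6] + [3,4].
The 11×2 boundary matrix has rank 2 and Smith normal form diag(1,1).

Reading off H_k = ker ∂_k / im ∂_{k+1}:

  H_1: rank ker ∂_1 − rank ∂_2 = (11 − 7) − 2 = 2, and the invariant factors of ∂_2 are all 1, so H_1 ≅ Z^2.

H_1 ≅ Z^2.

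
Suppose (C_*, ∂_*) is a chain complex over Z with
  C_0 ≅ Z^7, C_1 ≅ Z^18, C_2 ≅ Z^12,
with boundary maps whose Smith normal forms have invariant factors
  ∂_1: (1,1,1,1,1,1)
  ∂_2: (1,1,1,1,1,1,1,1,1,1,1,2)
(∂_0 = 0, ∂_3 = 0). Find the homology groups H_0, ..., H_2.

H_0 = Z,  H_1 = Z/2,  H_2 = 0.

H_0: b_0 = 7 − 0 − 6 = 1; torsion from ∂_1 factors > 1: none. So H_0 = Z.
H_1: b_1 = 18 − 6 − 12 = 0; torsion from ∂_2 factors > 1: [2]. So H_1 = Z/2.
H_2: b_2 = 12 − 12 − 0 = 0; torsion from ∂_3 factors > 1: none. So H_2 = 0.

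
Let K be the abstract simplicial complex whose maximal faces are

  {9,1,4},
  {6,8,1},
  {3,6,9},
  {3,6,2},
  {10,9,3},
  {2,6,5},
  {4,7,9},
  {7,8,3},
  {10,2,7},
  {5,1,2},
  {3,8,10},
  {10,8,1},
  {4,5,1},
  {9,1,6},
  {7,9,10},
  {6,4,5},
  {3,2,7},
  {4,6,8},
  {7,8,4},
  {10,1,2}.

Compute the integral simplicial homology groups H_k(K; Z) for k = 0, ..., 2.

H_0 ≅ Z,  H_1 ≅ Z ⊕ Z/2Z,  H_2 = 0.

Take the total order 1 < 2 < 3 < 4 < 5 < 6 < 7 < 8 < 9 < 10 on the vertex set. Then K (dimension 2) consists of the simplices:

  0-simplices (10): [1], [2], [3], [4], [5], [6], [7], [8], [9], [10]
  1-simplices (30): (30 of them)
  2-simplices (20): (20 of them)

giving chain groups C_0 ≅ Z^10, C_1 ≅ Z^30, C_2 ≅ Z^20.

Boundary ∂_1: C_1 → C_0 is given by ∂[p,q] = [q] − [p]. For instance
  ∂[3,8] = [8] − [3].
The resulting 10×30 matrix has rank 9, and its Smith normal form has invariant factors (1,1,1,1,1,1,1,1,1).

Boundary ∂_2: C_2 → C_1 sends each 2-simplex [p,q,r] to [q,r] − [p,r] + [p,q]. For instance
  ∂[2,5,6] = [5,6] − [2,6] + [2,5],
  ∂[3,8,10] = [8,10] − [3,10] + [3,8].
The 30×20 boundary matrix has rank 20 and Smith normal form diag(1,1,1,1,1,1,1,1,1,1,1,1,1,1,1,1,1,1,1,2).

From H_k ≅ ker(∂_k) / im(∂_{k+1}) we obtain:

  H_0: rank C_0 − rank ∂_1 = 10 − 9 = 1, and the invariant factors of ∂_1 are all 1, so H_0 ≅ Z.
  H_1: rank ker ∂_1 − rank ∂_2 = (30 − 9) − 20 = 1, and ∂_2 has invariant factor 2 > 1, so H_1 ≅ Z ⊕ Z/2Z.
  H_2: rank ker ∂_2 − rank ∂_3 = (20 − 20) − 0 = 0, and there is no ∂_3, so H_2 ≅ 0.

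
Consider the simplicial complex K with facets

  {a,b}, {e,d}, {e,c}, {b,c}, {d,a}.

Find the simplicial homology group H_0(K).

H_0 ≅ Z.

Take the total order a < b < c < d < e on the vertex set. Then K (dimension 1) consists of the simplices:

  0-simplices (5): a, b, c, d, e
  1-simplices (5): ab, ad, bc, ce, de

giving chain groups C_0 ≅ Z^5, C_1 ≅ Z^5.

The boundary map ∂_1: C_1 → C_0 sends each edge [p,q] (with p < q) to q − p. For instance
  ∂ce = e − c.
This gives a 5×5 integer matrix of rank 4; reducing to Smith normal form yields diagonal entries (1,1,1,1).

Now H_k = ker ∂_k / im ∂_{k+1}, so:

  H_0: rank C_0 − rank ∂_1 = 5 − 4 = 1, and the invariant factors of ∂_1 are all 1, so H_0 = Z.

(K is a triangulation of the circle S^1.)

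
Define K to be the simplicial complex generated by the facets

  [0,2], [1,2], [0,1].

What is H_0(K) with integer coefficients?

We work with the vertex ordering 0 < 1 < 2. The simplices of K, each written with vertices in increasing order, are:

  0-simplices (3): [0], [1], [2]
  1-simplices (3): [0,1], [0,2], [1,2]

giving chain groups C_0 ≅ Z^3, C_1 ≅ Z^3.

Boundary ∂_1: C_1 → C_0 sends each edge [p,q] (with p < q) to q − p.
The 3×3 boundary matrix has rank 2 and Smith normal form diag(1,1).

Now H_k = ker ∂_k / im ∂_{k+1}, so:

  H_0: rank C_0 − rank ∂_1 = 3 − 2 = 1, and the invariant factors of ∂_1 are all 1, so H_0 = Z.

H_0 ≅ Z.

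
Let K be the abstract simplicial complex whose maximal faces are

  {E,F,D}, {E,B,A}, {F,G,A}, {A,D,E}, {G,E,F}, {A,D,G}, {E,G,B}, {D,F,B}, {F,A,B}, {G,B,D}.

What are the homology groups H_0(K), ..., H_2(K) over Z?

We work with the vertex ordering A < B < D < E < F < G. The simplices of K, each written with vertices in increasing order, are:

  0-simplices (6): A, B, D, E, F, G
  1-simplices (15): AB, AD, AE, AF, AG, BD, BE, BF, BG, DE, DF, DG, EF, EG, FG
  2-simplices (10): ABE, ABF, ADE, ADG, AFG, BDF, BDG, BEG, DEF, EFG

so the chain groups are C_0 ≅ Z^6, C_1 ≅ Z^15, C_2 ≅ Z^10.

∂_1: C_1 → C_0 is given by ∂[p,q] = [q] − [p].
As a 6×15 matrix over Z this has rank 5, with invariant factors (1,1,1,1,1).

Boundary ∂_2: C_2 → C_1 sends each 2-simplex [p,q,r] to [q,r] − [p,r] + [p,q]. For instance
  ∂BDG = DG − BG + BD,
  ∂BDF = DF − BF + BD.
This gives a 15×10 integer matrix of rank 10; reducing to Smith normal form yields diagonal entries (1,1,1,1,1,1,1,1,1,2).

Now H_k = ker ∂_k / im ∂_{k+1}, so:

  H_0: rank C_0 − rank ∂_1 = 6 − 5 = 1, and the invariant factors of ∂_1 are all 1, so H_0 ≅ Z.
  H_1: rank ker ∂_1 − rank ∂_2 = (15 − 5) − 10 = 0, and ∂_2 has invariant factor 2 > 1, so H_1 ≅ Z/2Z.
  H_2: rank ker ∂_2 − rank ∂_3 = (10 − 10) − 0 = 0, and there is no ∂_3, so H_2 ≅ 0.

As a check, the Euler characteristic is 6 − 15 + 10 = 1, which agrees with 1 − 0 + 0 = 1.

H_0 = Z,  H_1 = Z/2Z,  H_2 = 0.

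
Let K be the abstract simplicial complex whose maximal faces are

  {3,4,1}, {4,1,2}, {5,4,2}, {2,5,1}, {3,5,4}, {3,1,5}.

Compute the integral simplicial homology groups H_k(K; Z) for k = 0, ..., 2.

Take the total order 1 < 2 < 3 < 4 < 5 on the vertex set. Then K (dimension 2) consists of the simplices:

  0-simplices (5): [1], [2], [3], [4], [5]
  1-simplices (9): [1,2], [1,3], [1,4], [1,5], [2,4], [2,5], [3,4], [3,5], [4,5]
  2-simplices (6): [1,2,4], [1,2,5], [1,3,4], [1,3,5], [2,4,5], [3,4,5]

giving chain groups C_0 ≅ Z^5, C_1 ≅ Z^9, C_2 ≅ Z^6.

∂_1: C_1 → C_0 is given by ∂[p,q] = [q] − [p]. For instance
  ∂[2,4] = [4] − [2].
This gives a 5×9 integer matrix of rank 4; reducing to Smith normal form yields diagonal entries (1,1,1,1).

∂_2: C_2 → C_1 acts by ∂[p,q,r] = [q,r] − [p,r] + [p,q]. For instance
  ∂[1,3,4] = [3,4] − [1,4] + [1,3],
  ∂[1,2,4] = [2,4] − [1,4] + [1,2].
The 9×6 boundary matrix has rank 5 and Smith normal form diag(1,1,1,1,1).

From H_k ≅ ker(∂_k) / im(∂_{k+1}) we obtain:

  H_0: rank C_0 − rank ∂_1 = 5 − 4 = 1, and the invariant factors of ∂_1 are all 1, so H_0 = Z.
  H_1: rank ker ∂_1 − rank ∂_2 = (9 − 4) − 5 = 0, and the invariant factors of ∂_2 are all 1, so H_1 = 0.
  H_2: rank ker ∂_2 − rank ∂_3 = (6 − 5) − 0 = 1, and there is no ∂_3, so H_2 = Z.

As a check, the Euler characteristic is 5 − 9 + 6 = 2, which agrees with 1 − 0 + 1 = 2.
(K is a triangulation of the 2-sphere S^2.)

H_0 = Z,  H_1 = 0,  H_2 = Z.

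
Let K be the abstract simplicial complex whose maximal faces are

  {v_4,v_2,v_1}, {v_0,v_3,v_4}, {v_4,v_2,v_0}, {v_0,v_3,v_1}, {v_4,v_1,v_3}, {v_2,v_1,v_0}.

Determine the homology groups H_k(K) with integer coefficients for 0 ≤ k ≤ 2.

H_0 ≅ Z,  H_1 = 0,  H_2 ≅ Z.

Take the total order v_0 < v_1 < v_2 < v_3 < v_4 on the vertex set. Then K (dimension 2) consists of the simplices:

  0-simplices (5): [v_0], [v_1], [v_2], [v_3], [v_4]
  1-simplices (9): [v_0,v_1], [v_0,v_2], [v_0,v_3], [v_0,v_4], [v_1,v_2], [v_1,v_3], [v_1,v_4], [v_2,v_4], [v_3,v_4]
  2-simplices (6): [v_0,v_1,v_2], [v_0,v_1,v_3], [v_0,v_2,v_4], [v_0,v_3,v_4], [v_1,v_2,v_4], [v_1,v_3,v_4]

giving chain groups C_0 ≅ Z^5, C_1 ≅ Z^9, C_2 ≅ Z^6.

The boundary map ∂_1: C_1 → C_0 maps an edge to its endpoints' difference, ∂[p,q] = q − p.
The resulting 5×9 matrix has rank 4, and its Smith normal form has invariant factors (1,1,1,1).

Boundary ∂_2: C_2 → C_1 sends each 2-simplex [p,q,r] to [q,r] − [p,r] + [p,q]. For instance
  ∂[v_0,v_3,v_4] = [v_3,v_4] − [v_0,v_4] + [v_0,v_3],
  ∂[v_0,v_2,v_4] = [v_2,v_4] − [v_0,v_4] + [v_0,v_2].
This gives a 9×6 integer matrix of rank 5; reducing to Smith normal form yields diagonal entries (1,1,1,1,1).

From H_k ≅ ker(∂_k) / im(∂_{k+1}) we obtain:

  H_0: rank C_0 − rank ∂_1 = 5 − 4 = 1, and the invariant factors of ∂_1 are all 1, so H_0 = Z.
  H_1: rank ker ∂_1 − rank ∂_2 = (9 − 4) − 5 = 0, and the invariant factors of ∂_2 are all 1, so H_1 = 0.
  H_2: rank ker ∂_2 − rank ∂_3 = (6 − 5) − 0 = 1, and there is no ∂_3, so H_2 = Z.

As a check, the Euler characteristic is 5 − 9 + 6 = 2, which agrees with 1 − 0 + 1 = 2.
(K is a triangulation of the 2-sphere S^2.)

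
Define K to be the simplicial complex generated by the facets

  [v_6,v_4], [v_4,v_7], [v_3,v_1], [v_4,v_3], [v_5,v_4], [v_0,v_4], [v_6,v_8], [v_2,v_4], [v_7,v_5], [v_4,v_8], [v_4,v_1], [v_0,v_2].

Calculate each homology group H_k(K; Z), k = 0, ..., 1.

H_0 = Z,  H_1 = Z^4.

Order the vertices as v_0 < v_1 < v_2 < v_3 < v_4 < v_5 < v_6 < v_7 < v_8. Listing each simplex with vertices in this order, K has dimension 1 with simplices:

  0-simplices (9): [v_0], [v_1], [v_2], [v_3], [v_4], [v_5], [v_6], [v_7], [v_8]
  1-simplices (12): [v_0,v_2], [v_0,v_4], [v_1,v_3], [v_1,v_4], [v_2,v_4], [v_3,v_4], [v_4,v_5], [v_4,v_6], [v_4,v_7], [v_4,v_8], [v_5,v_7], [v_6,v_8]

so the chain groups are C_0 ≅ Z^9, C_1 ≅ Z^12.

The boundary map ∂_1: C_1 → C_0 is given by ∂[p,q] = [q] − [p].
As a 9×12 matrix over Z this has rank 8, with invariant factors (1,1,1,1,1,1,1,1).

From H_k ≅ ker(∂_k) / im(∂_{k+1}) we obtain:

  H_0: rank C_0 − rank ∂_1 = 9 − 8 = 1, and the invariant factors of ∂_1 are all 1, so H_0 = Z.
  H_1: rank ker ∂_1 − rank ∂_2 = (12 − 8) − 0 = 4, and there is no ∂_2, so H_1 = Z^4.

(K is a triangulation of a wedge of 4 circles.)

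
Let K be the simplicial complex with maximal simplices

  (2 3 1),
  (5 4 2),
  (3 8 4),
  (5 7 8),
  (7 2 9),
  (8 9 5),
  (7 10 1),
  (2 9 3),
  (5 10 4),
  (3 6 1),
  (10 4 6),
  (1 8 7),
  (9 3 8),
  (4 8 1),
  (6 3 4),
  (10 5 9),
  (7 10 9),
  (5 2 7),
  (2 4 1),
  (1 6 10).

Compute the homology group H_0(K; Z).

H_0 = Z.

Order the vertices as 1 < 2 < 3 < 4 < 5 < 6 < 7 < 8 < 9 < 10. Listing each simplex with vertices in this order, K has dimension 2 with simplices:

  0-simplices (10): [1], [2], [3], [4], [5], [6], [7], [8], [9], [10]
  1-simplices (30): (30 of them)
  2-simplices (20): (20 of them)

giving chain groups C_0 ≅ Z^10, C_1 ≅ Z^30, C_2 ≅ Z^20.

Boundary ∂_1: C_1 → C_0 is given by ∂[p,q] = [q] − [p]. For instance
  ∂[1,2] = [2] − [1].
This gives a 10×30 integer matrix of rank 9; reducing to Smith normal form yields diagonal entries (1,1,1,1,1,1,1,1,1).

The boundary map ∂_2: C_2 → C_1 acts by ∂[p,q,r] = [q,r] − [p,r] + [p,q]. For instance
  ∂[1,2,4] = [2,4] − [1,4] + [1,2],
  ∂[1,7,10] = [7,10] − [1,10] + [1,7].
This gives a 30×20 integer matrix of rank 20; reducing to Smith normal form yields diagonal entries (1,1,1,1,1,1,1,1,1,1,1,1,1,1,1,1,1,1,1,2).

Now H_k = ker ∂_k / im ∂_{k+1}, so:

  H_0: rank C_0 − rank ∂_1 = 10 − 9 = 1, and the invariant factors of ∂_1 are all 1, so H_0 ≅ Z.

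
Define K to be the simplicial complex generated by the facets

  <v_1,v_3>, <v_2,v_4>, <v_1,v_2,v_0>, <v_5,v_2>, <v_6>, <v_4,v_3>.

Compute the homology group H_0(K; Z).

Order the vertices as v_0 < v_1 < v_2 < v_3 < v_4 < v_5 < v_6. Listing each simplex with vertices in this order, K has dimension 2 with simplices:

  0-simplices (7): [v_0], [v_1], [v_2], [v_3], [v_4], [v_5], [v_6]
  1-simplices (7): [v_0,v_1], [v_0,v_2], [v_1,v_2], [v_1,v_3], [v_2,v_4], [v_2,v_5], [v_3,v_4]
  2-simplices (1): [v_0,v_1,v_2]

so the chain groups are C_0 ≅ Z^7, C_1 ≅ Z^7, C_2 ≅ Z^1.

The boundary map ∂_1: C_1 → C_0 is given by ∂[p,q] = [q] − [p]. For instance
  ∂[v_0,v_1] = [v_1] − [v_0].
The 7×7 boundary matrix has rank 5 and Smith normal form diag(1,1,1,1,1).

∂_2: C_2 → C_1 acts by ∂[p,q,r] = [q,r] − [p,r] + [p,q]. For instance
  ∂[v_0,v_1,v_2] = [v_1,v_2] − [v_0,v_2] + [v_0,v_1].
The resulting 7×1 matrix has rank 1, and its Smith normal form has invariant factors (1).

Reading off H_k = ker ∂_k / im ∂_{k+1}:

  H_0: rank C_0 − rank ∂_1 = 7 − 5 = 2, and the invariant factors of ∂_1 are all 1, so H_0 ≅ Z^2.

H_0 ≅ Z^2.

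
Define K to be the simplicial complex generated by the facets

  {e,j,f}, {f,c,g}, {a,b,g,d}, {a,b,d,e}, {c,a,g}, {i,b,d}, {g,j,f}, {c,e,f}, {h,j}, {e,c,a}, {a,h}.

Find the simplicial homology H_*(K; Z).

H_0 = Z,  H_1 = Z,  H_2 = 0,  H_3 = 0.

We work with the vertex ordering a < b < c < d < e < f < g < h < i < j. The simplices of K, each written with vertices in increasing order, are:

  0-simplices (10): a, b, c, d, e, f, g, h, i, j
  1-simplices (22): ab, ac, ad, ae, ag, ah, bd, be, bg, bi, ce, cf, cg, de, dg, di, ef, ej, fg, fj, gj, hj
  2-simplices (14): abd, abe, abg, ace, acg, ade, adg, bde, bdg, bdi, cef, cfg, efj, fgj
  3-simplices (2): abde, abdg

giving chain groups C_0 ≅ Z^10, C_1 ≅ Z^22, C_2 ≅ Z^14, C_3 ≅ Z^2.

The boundary map ∂_1: C_1 → C_0 maps an edge to its endpoints' difference, ∂[p,q] = q − p. For instance
  ∂hj = j − h.
The resulting 10×22 matrix has rank 9, and its Smith normal form has invariant factors (1,1,1,1,1,1,1,1,1).

∂_2: C_2 → C_1 acts by ∂[p,q,r] = [q,r] − [p,r] + [p,q]. For instance
  ∂ade = de − ae + ad,
  ∂adg = dg − ag + ad.
As a 22×14 matrix over Z this has rank 12, with invariant factors (1,1,1,1,1,1,1,1,1,1,1,1).

The boundary map ∂_3: C_3 → C_2 sends each 3-simplex σ to the alternating sum Σ_i (−1)^i (σ with its i-th vertex removed). For instance
  ∂abdg = bdg − adg + abg − abd,
  ∂abde = bde − ade + abe − abd.
The resulting 14×2 matrix has rank 2, and its Smith normal form has invariant factors (1,1).

Computing H_k = (kernel of ∂_k) / (image of ∂_{k+1}):

  H_0: rank C_0 − rank ∂_1 = 10 − 9 = 1, and the invariant factors of ∂_1 are all 1, so H_0 = Z.
  H_1: rank ker ∂_1 − rank ∂_2 = (22 − 9) − 12 = 1, and the invariant factors of ∂_2 are all 1, so H_1 = Z.
  H_2: rank ker ∂_2 − rank ∂_3 = (14 − 12) − 2 = 0, and the invariant factors of ∂_3 are all 1, so H_2 = 0.
  H_3: rank ker ∂_3 − rank ∂_4 = (2 − 2) − 0 = 0, and there is no ∂_4, so H_3 = 0.

As a check, the Euler characteristic is 10 − 22 + 14 − 2 = 0, which agrees with 1 − 1 + 0 − 0 = 0.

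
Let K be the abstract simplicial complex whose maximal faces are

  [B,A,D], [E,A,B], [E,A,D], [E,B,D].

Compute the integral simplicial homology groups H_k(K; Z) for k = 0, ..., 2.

H_0 = Z,  H_1 = 0,  H_2 = Z.

We work with the vertex ordering A < B < D < E. The simplices of K, each written with vertices in increasing order, are:

  0-simplices (4): A, B, D, E
  1-simplices (6): AB, AD, AE, BD, BE, DE
  2-simplices (4): ABD, ABE, ADE, BDE

Hence C_0 ≅ Z^4, C_1 ≅ Z^6, C_2 ≅ Z^4.

The boundary map ∂_1: C_1 → C_0 sends each edge [p,q] (with p < q) to q − p. For instance
  ∂DE = E − D.
The 4×6 boundary matrix has rank 3 and Smith normal form diag(1,1,1).

The boundary map ∂_2: C_2 → C_1 sends each 2-simplex [p,q,r] to [q,r] − [p,r] + [p,q]. For instance
  ∂ABE = BE − AE + AB,
  ∂ADE = DE − AE + AD.
As a 6×4 matrix over Z this has rank 3, with invariant factors (1,1,1).

From H_k ≅ ker(∂_k) / im(∂_{k+1}) we obtain:

  H_0: rank C_0 − rank ∂_1 = 4 − 3 = 1, and the invariant factors of ∂_1 are all 1, so H_0 = Z.
  H_1: rank ker ∂_1 − rank ∂_2 = (6 − 3) − 3 = 0, and the invariant factors of ∂_2 are all 1, so H_1 = 0.
  H_2: rank ker ∂_2 − rank ∂_3 = (4 − 3) − 0 = 1, and there is no ∂_3, so H_2 = Z.

As a check, the Euler characteristic is 4 − 6 + 4 = 2, which agrees with 1 − 0 + 1 = 2.
(K is a triangulation of the 2-sphere S^2.)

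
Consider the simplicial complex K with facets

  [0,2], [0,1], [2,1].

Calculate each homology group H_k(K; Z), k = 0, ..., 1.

H_0 = Z,  H_1 = Z.

We work with the vertex ordering 0 < 1 < 2. The simplices of K, each written with vertices in increasing order, are:

  0-simplices (3): [0], [1], [2]
  1-simplices (3): [0,1], [0,2], [1,2]

so the chain groups are C_0 ≅ Z^3, C_1 ≅ Z^3.

∂_1: C_1 → C_0 maps an edge to its endpoints' difference, ∂[p,q] = q − p. For instance
  ∂[0,2] = [2] − [0].
The resulting 3×3 matrix has rank 2, and its Smith normal form has invariant factors (1,1).

Now H_k = ker ∂_k / im ∂_{k+1}, so:

  H_0: rank C_0 − rank ∂_1 = 3 − 2 = 1, and the invariant factors of ∂_1 are all 1, so H_0 ≅ Z.
  H_1: rank ker ∂_1 − rank ∂_2 = (3 − 2) − 0 = 1, and there is no ∂_2, so H_1 ≅ Z.

(K is a triangulation of the circle S^1.)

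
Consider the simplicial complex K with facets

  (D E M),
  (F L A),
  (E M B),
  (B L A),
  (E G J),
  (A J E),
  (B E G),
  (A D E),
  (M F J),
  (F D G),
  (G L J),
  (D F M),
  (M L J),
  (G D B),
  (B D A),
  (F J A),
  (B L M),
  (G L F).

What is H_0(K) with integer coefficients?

H_0 ≅ Z.

Order the vertices as A < B < D < E < F < G < J < L < M. Listing each simplex with vertices in this order, K has dimension 2 with simplices:

  0-simplices (9): A, B, D, E, F, G, J, L, M
  1-simplices (27): AB, AD, AE, AF, AJ, AL, BD, BE, BG, BL, BM, DE, DF, DG, DM, EG, EJ, EM, FG, FJ, FL, FM, GJ, GL, JL, JM, LM
  2-simplices (18): ABD, ABL, ADE, AEJ, AFJ, AFL, BDG, BEG, BEM, BLM, DEM, DFG, DFM, EGJ, FGL, FJM, GJL, JLM

so the chain groups are C_0 ≅ Z^9, C_1 ≅ Z^27, C_2 ≅ Z^18.

Boundary ∂_1: C_1 → C_0 is given by ∂[p,q] = [q] − [p].
The resulting 9×27 matrix has rank 8, and its Smith normal form has invariant factors (1,1,1,1,1,1,1,1).

The boundary map ∂_2: C_2 → C_1 acts by ∂[p,q,r] = [q,r] − [p,r] + [p,q]. For instance
  ∂BEG = EG − BG + BE,
  ∂FJM = JM − FM + FJ.
This gives a 27×18 integer matrix of rank 18; reducing to Smith normal form yields diagonal entries (1,1,1,1,1,1,1,1,1,1,1,1,1,1,1,1,1,2).

Reading off H_k = ker ∂_k / im ∂_{k+1}:

  H_0: rank C_0 − rank ∂_1 = 9 − 8 = 1, and the invariant factors of ∂_1 are all 1, so H_0 ≅ Z.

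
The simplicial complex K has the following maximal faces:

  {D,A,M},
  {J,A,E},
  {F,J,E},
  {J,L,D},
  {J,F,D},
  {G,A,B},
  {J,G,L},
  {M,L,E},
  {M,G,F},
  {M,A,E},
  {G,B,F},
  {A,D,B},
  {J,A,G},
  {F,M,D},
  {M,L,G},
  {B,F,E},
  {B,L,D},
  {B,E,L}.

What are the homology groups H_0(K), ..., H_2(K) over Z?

H_0 ≅ Z,  H_1 ≅ Z^2,  H_2 ≅ Z.

Fix the vertex order A < B < D < E < F < G < J < L < M and write every simplex with vertices in increasing order. Then dim K = 2 and the simplices of K are:

  0-simplices (9): A, B, D, E, F, G, J, L, M
  1-simplices (27): AB, AD, AE, AG, AJ, AM, BD, BE, BF, BG, BL, DF, DJ, DL, DM, EF, EJ, EL, EM, FG, FJ, FM, GJ, GL, GM, JL, LM
  2-simplices (18): ABD, ABG, ADM, AEJ, AEM, AGJ, BDL, BEF, BEL, BFG, DFJ, DFM, DJL, EFJ, ELM, FGM, GJL, GLM

Hence C_0 ≅ Z^9, C_1 ≅ Z^27, C_2 ≅ Z^18.

∂_1: C_1 → C_0 sends each edge [p,q] (with p < q) to q − p.
The 9×27 boundary matrix has rank 8 and Smith normal form diag(1,1,1,1,1,1,1,1).

Boundary ∂_2: C_2 → C_1 sends each 2-simplex [p,q,r] to [q,r] − [p,r] + [p,q]. For instance
  ∂AGJ = GJ − AJ + AG,
  ∂ELM = LM − EM + EL.
The 27×18 boundary matrix has rank 17 and Smith normal form diag(1,1,1,1,1,1,1,1,1,1,1,1,1,1,1,1,1).

Now H_k = ker ∂_k / im ∂_{k+1}, so:

  H_0: rank C_0 − rank ∂_1 = 9 − 8 = 1, and the invariant factors of ∂_1 are all 1, so H_0 = Z.
  H_1: rank ker ∂_1 − rank ∂_2 = (27 − 8) − 17 = 2, and the invariant factors of ∂_2 are all 1, so H_1 = Z^2.
  H_2: rank ker ∂_2 − rank ∂_3 = (18 − 17) − 0 = 1, and there is no ∂_3, so H_2 = Z.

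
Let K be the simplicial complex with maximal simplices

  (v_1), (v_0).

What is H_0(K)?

Order the vertices as v_0 < v_1. Listing each simplex with vertices in this order, K has dimension 0 with simplices:

  0-simplices (2): [v_0], [v_1]

Hence C_0 ≅ Z^2.

Computing H_k = (kernel of ∂_k) / (image of ∂_{k+1}):

  H_0: rank C_0 − rank ∂_1 = 2 − 0 = 2, and there is no ∂_1, so H_0 = Z^2.

H_0 = Z^2.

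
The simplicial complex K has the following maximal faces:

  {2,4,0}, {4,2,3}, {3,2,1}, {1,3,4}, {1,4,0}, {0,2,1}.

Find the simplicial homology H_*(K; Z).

H_0 = Z,  H_1 = 0,  H_2 = Z.

Order the vertices as 0 < 1 < 2 < 3 < 4. Listing each simplex with vertices in this order, K has dimension 2 with simplices:

  0-simplices (5): [0], [1], [2], [3], [4]
  1-simplices (9): [0,1], [0,2], [0,4], [1,2], [1,3], [1,4], [2,3], [2,4], [3,4]
  2-simplices (6): [0,1,2], [0,1,4], [0,2,4], [1,2,3], [1,3,4], [2,3,4]

giving chain groups C_0 ≅ Z^5, C_1 ≅ Z^9, C_2 ≅ Z^6.

Boundary ∂_1: C_1 → C_0 is given by ∂[p,q] = [q] − [p]. For instance
  ∂[2,3] = [3] − [2].
The 5×9 boundary matrix has rank 4 and Smith normal form diag(1,1,1,1).

∂_2: C_2 → C_1 acts by ∂[p,q,r] = [q,r] − [p,r] + [p,q]. For instance
  ∂[0,1,4] = [1,4] − [0,4] + [0,1],
  ∂[0,1,2] = [1,2] − [0,2] + [0,1].
The 9×6 boundary matrix has rank 5 and Smith normal form diag(1,1,1,1,1).

Reading off H_k = ker ∂_k / im ∂_{k+1}:

  H_0: rank C_0 − rank ∂_1 = 5 − 4 = 1, and the invariant factors of ∂_1 are all 1, so H_0 = Z.
  H_1: rank ker ∂_1 − rank ∂_2 = (9 − 4) − 5 = 0, and the invariant factors of ∂_2 are all 1, so H_1 = 0.
  H_2: rank ker ∂_2 − rank ∂_3 = (6 − 5) − 0 = 1, and there is no ∂_3, so H_2 = Z.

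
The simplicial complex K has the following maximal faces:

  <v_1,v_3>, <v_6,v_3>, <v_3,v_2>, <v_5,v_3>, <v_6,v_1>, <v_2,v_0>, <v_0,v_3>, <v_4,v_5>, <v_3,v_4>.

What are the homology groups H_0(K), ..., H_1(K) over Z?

Fix the vertex order v_0 < v_1 < v_2 < v_3 < v_4 < v_5 < v_6 and write every simplex with vertices in increasing order. Then dim K = 1 and the simplices of K are:

  0-simplices (7): [v_0], [v_1], [v_2], [v_3], [v_4], [v_5], [v_6]
  1-simplices (9): [v_0,v_2], [v_0,v_3], [v_1,v_3], [v_1,v_6], [v_2,v_3], [v_3,v_4], [v_3,v_5], [v_3,v_6], [v_4,v_5]

so the chain groups are C_0 ≅ Z^7, C_1 ≅ Z^9.

Boundary ∂_1: C_1 → C_0 is given by ∂[p,q] = [q] − [p].
As a 7×9 matrix over Z this has rank 6, with invariant factors (1,1,1,1,1,1).

Reading off H_k = ker ∂_k / im ∂_{k+1}:

  H_0: rank C_0 − rank ∂_1 = 7 − 6 = 1, and the invariant factors of ∂_1 are all 1, so H_0 = Z.
  H_1: rank ker ∂_1 − rank ∂_2 = (9 − 6) − 0 = 3, and there is no ∂_2, so H_1 = Z^3.

(K is a triangulation of a wedge of 3 circles.)

H_0 = Z,  H_1 = Z^3.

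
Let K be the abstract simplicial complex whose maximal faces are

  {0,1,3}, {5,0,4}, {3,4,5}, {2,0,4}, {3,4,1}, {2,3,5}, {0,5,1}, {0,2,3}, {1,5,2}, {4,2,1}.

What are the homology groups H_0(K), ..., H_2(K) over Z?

H_0 = Z,  H_1 = Z/2,  H_2 = 0.

Fix the vertex order 0 < 1 < 2 < 3 < 4 < 5 and write every simplex with vertices in increasing order. Then dim K = 2 and the simplices of K are:

  0-simplices (6): [0], [1], [2], [3], [4], [5]
  1-simplices (15): [0,1], [0,2], [0,3], [0,4], [0,5], [1,2], [1,3], [1,4], [1,5], [2,3], [2,4], [2,5], [3,4], [3,5], [4,5]
  2-simplices (10): [0,1,3], [0,1,5], [0,2,3], [0,2,4], [0,4,5], [1,2,4], [1,2,5], [1,3,4], [2,3,5], [3,4,5]

giving chain groups C_0 ≅ Z^6, C_1 ≅ Z^15, C_2 ≅ Z^10.

The boundary map ∂_1: C_1 → C_0 is given by ∂[p,q] = [q] − [p]. For instance
  ∂[3,5] = [5] − [3].
The resulting 6×15 matrix has rank 5, and its Smith normal form has invariant factors (1,1,1,1,1).

Boundary ∂_2: C_2 → C_1 acts by ∂[p,q,r] = [q,r] − [p,r] + [p,q]. For instance
  ∂[0,4,5] = [4,5] − [0,5] + [0,4],
  ∂[1,3,4] = [3,4] − [1,4] + [1,3].
As a 15×10 matrix over Z this has rank 10, with invariant factors (1,1,1,1,1,1,1,1,1,2).

Reading off H_k = ker ∂_k / im ∂_{k+1}:

  H_0: rank C_0 − rank ∂_1 = 6 − 5 = 1, and the invariant factors of ∂_1 are all 1, so H_0 = Z.
  H_1: rank ker ∂_1 − rank ∂_2 = (15 − 5) − 10 = 0, and ∂_2 has invariant factor 2 > 1, so H_1 = Z/2.
  H_2: rank ker ∂_2 − rank ∂_3 = (10 − 10) − 0 = 0, and there is no ∂_3, so H_2 = 0.

As a check, the Euler characteristic is 6 − 15 + 10 = 1, which agrees with 1 − 0 + 0 = 1.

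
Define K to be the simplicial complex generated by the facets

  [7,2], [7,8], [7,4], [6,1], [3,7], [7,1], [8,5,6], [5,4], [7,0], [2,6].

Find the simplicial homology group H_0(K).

H_0 ≅ Z.

Order the vertices as 0 < 1 < 2 < 3 < 4 < 5 < 6 < 7 < 8. Listing each simplex with vertices in this order, K has dimension 2 with simplices:

  0-simplices (9): [0], [1], [2], [3], [4], [5], [6], [7], [8]
  1-simplices (12): [0,7], [1,6], [1,7], [2,6], [2,7], [3,7], [4,5], [4,7], [5,6], [5,8], [6,8], [7,8]
  2-simplices (1): [5,6,8]

Hence C_0 ≅ Z^9, C_1 ≅ Z^12, C_2 ≅ Z^1.

Boundary ∂_1: C_1 → C_0 maps an edge to its endpoints' difference, ∂[p,q] = q − p. For instance
  ∂[4,5] = [5] − [4].
The resulting 9×12 matrix has rank 8, and its Smith normal form has invariant factors (1,1,1,1,1,1,1,1).

The boundary map ∂_2: C_2 → C_1 sends each 2-simplex [p,q,r] to [q,r] − [p,r] + [p,q]. For instance
  ∂[5,6,8] = [6,8] − [5,8] + [5,6].
As a 12×1 matrix over Z this has rank 1, with invariant factors (1).

Now H_k = ker ∂_k / im ∂_{k+1}, so:

  H_0: rank C_0 − rank ∂_1 = 9 − 8 = 1, and the invariant factors of ∂_1 are all 1, so H_0 ≅ Z.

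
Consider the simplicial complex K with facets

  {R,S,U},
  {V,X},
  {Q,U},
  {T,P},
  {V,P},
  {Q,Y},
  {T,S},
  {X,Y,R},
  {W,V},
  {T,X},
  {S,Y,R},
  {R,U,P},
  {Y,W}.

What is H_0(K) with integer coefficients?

Fix the vertex order P < Q < R < S < T < U < V < W < X < Y and write every simplex with vertices in increasing order. Then dim K = 2 and the simplices of K are:

  0-simplices (10): P, Q, R, S, T, U, V, W, X, Y
  1-simplices (18): PR, PT, PU, PV, QU, QY, RS, RU, RX, RY, ST, SU, SY, TX, VW, VX, WY, XY
  2-simplices (4): PRU, RSU, RSY, RXY

giving chain groups C_0 ≅ Z^10, C_1 ≅ Z^18, C_2 ≅ Z^4.

Boundary ∂_1: C_1 → C_0 maps an edge to its endpoints' difference, ∂[p,q] = q − p.
The 10×18 boundary matrix has rank 9 and Smith normal form diag(1,1,1,1,1,1,1,1,1).

The boundary map ∂_2: C_2 → C_1 acts by ∂[p,q,r] = [q,r] − [p,r] + [p,q]. For instance
  ∂RSU = SU − RU + RS,
  ∂PRU = RU − PU + PR.
The 18×4 boundary matrix has rank 4 and Smith normal form diag(1,1,1,1).

From H_k ≅ ker(∂_k) / im(∂_{k+1}) we obtain:

  H_0: rank C_0 − rank ∂_1 = 10 − 9 = 1, and the invariant factors of ∂_1 are all 1, so H_0 = Z.

H_0 ≅ Z.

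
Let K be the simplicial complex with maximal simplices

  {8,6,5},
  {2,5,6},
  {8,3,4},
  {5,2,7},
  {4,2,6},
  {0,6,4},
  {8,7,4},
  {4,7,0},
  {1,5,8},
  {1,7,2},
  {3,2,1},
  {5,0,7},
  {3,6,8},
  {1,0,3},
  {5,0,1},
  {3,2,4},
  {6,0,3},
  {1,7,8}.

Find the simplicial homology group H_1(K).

We work with the vertex ordering 0 < 1 < 2 < 3 < 4 < 5 < 6 < 7 < 8. The simplices of K, each written with vertices in increasing order, are:

  0-simplices (9): [0], [1], [2], [3], [4], [5], [6], [7], [8]
  1-simplices (27): (27 of them)
  2-simplices (18): [0,1,3], [0,1,5], [0,3,6], [0,4,6], [0,4,7], [0,5,7], [1,2,3], [1,2,7], [1,5,8], [1,7,8], [2,3,4], [2,4,6], [2,5,6], [2,5,7], [3,4,8], [3,6,8], [4,7,8], [5,6,8]

Hence C_0 ≅ Z^9, C_1 ≅ Z^27, C_2 ≅ Z^18.

∂_1: C_1 → C_0 is given by ∂[p,q] = [q] − [p].
The resulting 9×27 matrix has rank 8, and its Smith normal form has invariant factors (1,1,1,1,1,1,1,1).

∂_2: C_2 → C_1 maps a triangle to the signed sum of its edges. For instance
  ∂[2,5,7] = [5,7] − [2,7] + [2,5],
  ∂[1,2,7] = [2,7] − [1,7] + [1,2].
The resulting 27×18 matrix has rank 18, and its Smith normal form has invariant factors (1,1,1,1,1,1,1,1,1,1,1,1,1,1,1,1,1,2).

Reading off H_k = ker ∂_k / im ∂_{k+1}:

  H_1: rank ker ∂_1 − rank ∂_2 = (27 − 8) − 18 = 1, and ∂_2 has invariant factor 2 > 1, so H_1 = Z ⊕ Z_2.

(K is a triangulation of the Klein bottle.)

H_1 ≅ Z ⊕ Z_2.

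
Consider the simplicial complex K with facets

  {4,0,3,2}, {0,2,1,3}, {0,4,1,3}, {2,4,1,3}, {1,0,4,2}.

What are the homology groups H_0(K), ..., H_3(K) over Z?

K has 5 vertices, 10 edges, 10 triangles, 5 3-simplices.
rank ∂_0 = 0, rank ∂_1 = 4 ⇒ b_0 = 5 − 0 − 4 = 1; all invariant factors of ∂_1 are 1 so no torsion. So H_0 = Z.
rank ∂_1 = 4, rank ∂_2 = 6 ⇒ b_1 = 10 − 4 − 6 = 0; all invariant factors of ∂_2 are 1 so no torsion. So H_1 = 0.
rank ∂_2 = 6, rank ∂_3 = 4 ⇒ b_2 = 10 − 6 − 4 = 0; all invariant factors of ∂_3 are 1 so no torsion. So H_2 = 0.
rank ∂_3 = 4, rank ∂_4 = 0 ⇒ b_3 = 5 − 4 − 0 = 1. So H_3 = Z.

H_0 ≅ Z,  H_1 = 0,  H_2 = 0,  H_3 ≅ Z.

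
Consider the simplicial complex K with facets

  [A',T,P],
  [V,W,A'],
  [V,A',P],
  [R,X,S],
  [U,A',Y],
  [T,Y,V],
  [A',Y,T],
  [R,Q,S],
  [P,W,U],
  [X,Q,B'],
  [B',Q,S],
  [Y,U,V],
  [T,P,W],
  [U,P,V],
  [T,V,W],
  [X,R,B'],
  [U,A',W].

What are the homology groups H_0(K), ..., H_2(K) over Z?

Fix the vertex order P < Q < R < S < T < U < V < W < X < Y < A' < B' and write every simplex with vertices in increasing order. Then dim K = 2 and the simplices of K are:

  0-simplices (12): [P], [Q], [R], [S], [T], [U], [V], [W], [X], [Y], [A'], [B']
  1-simplices (28): (28 of them)
  2-simplices (17): [P,T,W], [P,T,A'], [P,U,V], [P,U,W], [P,V,A'], [Q,R,S], [Q,S,B'], [Q,X,B'], [R,S,X], [R,X,B'], [T,V,W], [T,V,Y], [T,Y,A'], [U,V,Y], [U,W,A'], [U,Y,A'], [V,W,A']

so the chain groups are C_0 ≅ Z^12, C_1 ≅ Z^28, C_2 ≅ Z^17.

∂_1: C_1 → C_0 is given by ∂[p,q] = [q] − [p]. For instance
  ∂[P,U] = [U] − [P].
This gives a 12×28 integer matrix of rank 10; reducing to Smith normal form yields diagonal entries (1,1,1,1,1,1,1,1,1,1).

Boundary ∂_2: C_2 → C_1 acts by ∂[p,q,r] = [q,r] − [p,r] + [p,q]. For instance
  ∂[P,U,V] = [U,V] − [P,V] + [P,U],
  ∂[T,V,W] = [V,W] − [T,W] + [T,V].
The 28×17 boundary matrix has rank 17 and Smith normal form diag(1,1,1,1,1,1,1,1,1,1,1,1,1,1,1,1,2).

Computing H_k = (kernel of ∂_k) / (image of ∂_{k+1}):

  H_0: rank C_0 − rank ∂_1 = 12 − 10 = 2, and the invariant factors of ∂_1 are all 1, so H_0 ≅ Z^2.
  H_1: rank ker ∂_1 − rank ∂_2 = (28 − 10) − 17 = 1, and ∂_2 has invariant factor 2 > 1, so H_1 ≅ Z ⊕ Z_2.
  H_2: rank ker ∂_2 − rank ∂_3 = (17 − 17) − 0 = 0, and there is no ∂_3, so H_2 ≅ 0.

As a check, the Euler characteristic is 12 − 28 + 17 = 1, which agrees with 2 − 1 + 0 = 1.

H_0 ≅ Z^2,  H_1 ≅ Z ⊕ Z_2,  H_2 = 0.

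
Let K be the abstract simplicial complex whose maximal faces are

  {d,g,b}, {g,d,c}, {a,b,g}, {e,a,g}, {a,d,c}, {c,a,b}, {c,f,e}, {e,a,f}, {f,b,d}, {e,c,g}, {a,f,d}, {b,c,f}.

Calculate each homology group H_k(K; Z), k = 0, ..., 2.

We work with the vertex ordering a < b < c < d < e < f < g. The simplices of K, each written with vertices in increasing order, are:

  0-simplices (7): a, b, c, d, e, f, g
  1-simplices (18): ab, ac, ad, ae, af, ag, bc, bd, bf, bg, cd, ce, cf, cg, df, dg, ef, eg
  2-simplices (12): abc, abg, acd, adf, aef, aeg, bcf, bdf, bdg, cdg, cef, ceg

giving chain groups C_0 ≅ Z^7, C_1 ≅ Z^18, C_2 ≅ Z^12.

Boundary ∂_1: C_1 → C_0 sends each edge [p,q] (with p < q) to q − p. For instance
  ∂bd = d − b.
This gives a 7×18 integer matrix of rank 6; reducing to Smith normal form yields diagonal entries (1,1,1,1,1,1).

The boundary map ∂_2: C_2 → C_1 acts by ∂[p,q,r] = [q,r] − [p,r] + [p,q]. For instance
  ∂acd = cd − ad + ac,
  ∂abc = bc − ac + ab.
This gives a 18×12 integer matrix of rank 12; reducing to Smith normal form yields diagonal entries (1,1,1,1,1,1,1,1,1,1,1,2).

Now H_k = ker ∂_k / im ∂_{k+1}, so:

  H_0: rank C_0 − rank ∂_1 = 7 − 6 = 1, and the invariant factors of ∂_1 are all 1, so H_0 ≅ Z.
  H_1: rank ker ∂_1 − rank ∂_2 = (18 − 6) − 12 = 0, and ∂_2 has invariant factor 2 > 1, so H_1 ≅ Z/2.
  H_2: rank ker ∂_2 − rank ∂_3 = (12 − 12) − 0 = 0, and there is no ∂_3, so H_2 ≅ 0.

H_0 ≅ Z,  H_1 ≅ Z/2,  H_2 = 0.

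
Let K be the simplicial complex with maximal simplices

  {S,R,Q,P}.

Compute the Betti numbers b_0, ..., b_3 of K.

We work with the vertex ordering P < Q < R < S. The simplices of K, each written with vertices in increasing order, are:

  0-simplices (4): P, Q, R, S
  1-simplices (6): PQ, PR, PS, QR, QS, RS
  2-simplices (4): PQR, PQS, PRS, QRS
  3-simplices (1): PQRS

giving chain groups C_0 ≅ Z^4, C_1 ≅ Z^6, C_2 ≅ Z^4, C_3 ≅ Z^1.

∂_1: C_1 → C_0 sends each edge [p,q] (with p < q) to q − p. For instance
  ∂PS = S − P.
The 4×6 boundary matrix has rank 3 and Smith normal form diag(1,1,1).

∂_2: C_2 → C_1 sends each 2-simplex [p,q,r] to [q,r] − [p,r] + [p,q]. For instance
  ∂PQS = QS − PS + PQ,
  ∂PQR = QR − PR + PQ.
This gives a 6×4 integer matrix of rank 3; reducing to Smith normal form yields diagonal entries (1,1,1).

Boundary ∂_3: C_3 → C_2 sends each 3-simplex σ to the alternating sum Σ_i (−1)^i (σ with its i-th vertex removed). For instance
  ∂PQRS = QRS − PRS + PQS − PQR.
As a 4×1 matrix over Z this has rank 1, with invariant factors (1).

Reading off H_k = ker ∂_k / im ∂_{k+1}:

  H_0: rank C_0 − rank ∂_1 = 4 − 3 = 1, and the invariant factors of ∂_1 are all 1, so H_0 = Z.
  H_1: rank ker ∂_1 − rank ∂_2 = (6 − 3) − 3 = 0, and the invariant factors of ∂_2 are all 1, so H_1 = 0.
  H_2: rank ker ∂_2 − rank ∂_3 = (4 − 3) − 1 = 0, and the invariant factors of ∂_3 are all 1, so H_2 = 0.
  H_3: rank ker ∂_3 − rank ∂_4 = (1 − 1) − 0 = 0, and there is no ∂_4, so H_3 = 0.

As a check, the Euler characteristic is 4 − 6 + 4 − 1 = 1, which agrees with 1 − 0 + 0 − 0 = 1.

Hence the Betti numbers are b_0 = 1, b_1 = 0, b_2 = 0, b_3 = 0.

b_0 = 1, b_1 = 0, b_2 = 0, b_3 = 0.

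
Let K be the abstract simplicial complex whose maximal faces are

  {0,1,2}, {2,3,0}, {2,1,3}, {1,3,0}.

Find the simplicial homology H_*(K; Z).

Order the vertices as 0 < 1 < 2 < 3. Listing each simplex with vertices in this order, K has dimension 2 with simplices:

  0-simplices (4): [0], [1], [2], [3]
  1-simplices (6): [0,1], [0,2], [0,3], [1,2], [1,3], [2,3]
  2-simplices (4): [0,1,2], [0,1,3], [0,2,3], [1,2,3]

so the chain groups are C_0 ≅ Z^4, C_1 ≅ Z^6, C_2 ≅ Z^4.

Boundary ∂_1: C_1 → C_0 is given by ∂[p,q] = [q] − [p]. For instance
  ∂[0,3] = [3] − [0].
The resulting 4×6 matrix has rank 3, and its Smith normal form has invariant factors (1,1,1).

Boundary ∂_2: C_2 → C_1 acts by ∂[p,q,r] = [q,r] − [p,r] + [p,q]. For instance
  ∂[1,2,3] = [2,3] − [1,3] + [1,2],
  ∂[0,1,2] = [1,2] − [0,2] + [0,1].
As a 6×4 matrix over Z this has rank 3, with invariant factors (1,1,1).

From H_k ≅ ker(∂_k) / im(∂_{k+1}) we obtain:

  H_0: rank C_0 − rank ∂_1 = 4 − 3 = 1, and the invariant factors of ∂_1 are all 1, so H_0 ≅ Z.
  H_1: rank ker ∂_1 − rank ∂_2 = (6 − 3) − 3 = 0, and the invariant factors of ∂_2 are all 1, so H_1 ≅ 0.
  H_2: rank ker ∂_2 − rank ∂_3 = (4 − 3) − 0 = 1, and there is no ∂_3, so H_2 ≅ Z.

H_0 = Z,  H_1 = 0,  H_2 = Z.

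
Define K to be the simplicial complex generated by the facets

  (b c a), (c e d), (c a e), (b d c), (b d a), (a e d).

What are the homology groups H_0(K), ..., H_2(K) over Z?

H_0 ≅ Z,  H_1 = 0,  H_2 ≅ Z.

Order the vertices as a < b < c < d < e. Listing each simplex with vertices in this order, K has dimension 2 with simplices:

  0-simplices (5): a, b, c, d, e
  1-simplices (9): ab, ac, ad, ae, bc, bd, cd, ce, de
  2-simplices (6): abc, abd, ace, ade, bcd, cde

giving chain groups C_0 ≅ Z^5, C_1 ≅ Z^9, C_2 ≅ Z^6.

The boundary map ∂_1: C_1 → C_0 sends each edge [p,q] (with p < q) to q − p. For instance
  ∂cd = d − c.
The 5×9 boundary matrix has rank 4 and Smith normal form diag(1,1,1,1).

∂_2: C_2 → C_1 maps a triangle to the signed sum of its edges. For instance
  ∂bcd = cd − bd + bc,
  ∂cde = de − ce + cd.
As a 9×6 matrix over Z this has rank 5, with invariant factors (1,1,1,1,1).

Reading off H_k = ker ∂_k / im ∂_{k+1}:

  H_0: rank C_0 − rank ∂_1 = 5 − 4 = 1, and the invariant factors of ∂_1 are all 1, so H_0 = Z.
  H_1: rank ker ∂_1 − rank ∂_2 = (9 − 4) − 5 = 0, and the invariant factors of ∂_2 are all 1, so H_1 = 0.
  H_2: rank ker ∂_2 − rank ∂_3 = (6 − 5) − 0 = 1, and there is no ∂_3, so H_2 = Z.

(K is a triangulation of the 2-sphere S^2.)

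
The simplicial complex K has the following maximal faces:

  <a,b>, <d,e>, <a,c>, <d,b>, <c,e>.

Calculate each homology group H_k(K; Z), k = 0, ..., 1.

Take the total order a < b < c < d < e on the vertex set. Then K (dimension 1) consists of the simplices:

  0-simplices (5): a, b, c, d, e
  1-simplices (5): ab, ac, bd, ce, de

Hence C_0 ≅ Z^5, C_1 ≅ Z^5.

∂_1: C_1 → C_0 is given by ∂[p,q] = [q] − [p]. For instance
  ∂ab = b − a.
As a 5×5 matrix over Z this has rank 4, with invariant factors (1,1,1,1).

Reading off H_k = ker ∂_k / im ∂_{k+1}:

  H_0: rank C_0 − rank ∂_1 = 5 − 4 = 1, and the invariant factors of ∂_1 are all 1, so H_0 = Z.
  H_1: rank ker ∂_1 − rank ∂_2 = (5 − 4) − 0 = 1, and there is no ∂_2, so H_1 = Z.

H_0 ≅ Z,  H_1 ≅ Z.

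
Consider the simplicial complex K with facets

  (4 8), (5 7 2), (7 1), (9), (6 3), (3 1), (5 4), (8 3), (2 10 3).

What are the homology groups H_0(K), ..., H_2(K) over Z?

K has 10 vertices, 12 edges, 2 triangles.
rank ∂_0 = 0, rank ∂_1 = 8 ⇒ b_0 = 10 − 0 − 8 = 2; all invariant factors of ∂_1 are 1 so no torsion. So H_0 ≅ Z^2.
rank ∂_1 = 8, rank ∂_2 = 2 ⇒ b_1 = 12 − 8 − 2 = 2; all invariant factors of ∂_2 are 1 so no torsion. So H_1 ≅ Z^2.
rank ∂_2 = 2, rank ∂_3 = 0 ⇒ b_2 = 2 − 2 − 0 = 0. So H_2 ≅ 0.

H_0 = Z^2,  H_1 = Z^2,  H_2 = 0.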